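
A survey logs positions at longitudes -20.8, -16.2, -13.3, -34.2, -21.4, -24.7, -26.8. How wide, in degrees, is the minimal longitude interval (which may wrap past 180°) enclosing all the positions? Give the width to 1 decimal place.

20.9°

Sort the longitudes: -34.2°, -26.8°, -24.7°, -21.4°, -20.8°, -16.2°, -13.3°.
Eastward gaps between consecutive values (wrapping around): 7.4°, 2.1°, 3.3°, 0.6°, 4.6°, 2.9°, 339.1°.
Largest gap = 339.1° ⇒ minimal covering band is its complement: 360° − 339.1° = 20.9°.
Band runs from -34.2° eastward to -13.3°.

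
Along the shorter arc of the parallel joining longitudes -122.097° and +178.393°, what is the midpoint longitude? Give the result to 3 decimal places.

-151.852°

Signed shortest Δλ from -122.097° to +178.393° is -59.510°.
Midpoint longitude = -122.097° + (-59.510°)/2 = -122.097° − 29.755° = -151.852°.
(The naïve average (-122.097 + +178.393)/2 = 28.148° is on the wrong side of the globe.)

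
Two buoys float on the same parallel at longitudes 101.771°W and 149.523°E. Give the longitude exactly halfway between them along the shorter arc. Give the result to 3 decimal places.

156.124°W

Signed shortest Δλ from -101.771° to +149.523° is -108.706°.
Midpoint longitude = -101.771° + (-108.706°)/2 = -101.771° − 54.353° = -156.124°.
(The naïve average (-101.771 + +149.523)/2 = 23.876° is on the wrong side of the globe.)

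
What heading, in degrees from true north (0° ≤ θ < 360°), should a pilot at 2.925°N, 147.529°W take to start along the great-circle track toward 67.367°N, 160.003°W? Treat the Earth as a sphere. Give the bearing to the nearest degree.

Δλ = -160.003 − -147.529 = -12.474°.
θ = atan2( sin Δλ · cos φ₂ , cos φ₁ · sin φ₂ − sin φ₁ · cos φ₂ · cos Δλ )
  = atan2(-0.08312, 0.90261) = -5.262° → normalised to [0°, 360°): 354.738°.

355°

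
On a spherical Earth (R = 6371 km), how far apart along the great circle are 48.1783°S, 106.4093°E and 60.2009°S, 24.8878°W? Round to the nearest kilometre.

Δλ = -24.8878 − 106.4093 = -131.2971°.
Δφ = -60.2009 − -48.1783 = -12.0226°.
a = sin²(Δφ/2) + cos φ₁ · cos φ₂ · sin²(Δλ/2) = 0.286007.
c = 2·atan2(√a, √(1−a)) = 1.12853 rad → d = 6371·c ≈ 7189.88 km.

7190 km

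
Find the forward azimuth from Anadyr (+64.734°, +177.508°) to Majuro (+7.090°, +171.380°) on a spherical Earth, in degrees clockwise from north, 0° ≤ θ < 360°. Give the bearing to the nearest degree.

187°

Δλ = 171.380 − 177.508 = -6.128°.
θ = atan2( sin Δλ · cos φ₂ , cos φ₁ · sin φ₂ − sin φ₁ · cos φ₂ · cos Δλ )
  = atan2(-0.10593, -0.83961) = -172.809° → normalised to [0°, 360°): 187.191°.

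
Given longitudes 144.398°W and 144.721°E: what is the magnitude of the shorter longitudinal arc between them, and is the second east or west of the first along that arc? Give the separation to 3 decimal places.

Raw difference: 144.721 − -144.398 = 289.119°.
Normalise into (−180°, 180°]: 289.119° − 360° = -70.881°.
Negative ⇒ the second point lies to the west; separation 70.881°.

70.881° west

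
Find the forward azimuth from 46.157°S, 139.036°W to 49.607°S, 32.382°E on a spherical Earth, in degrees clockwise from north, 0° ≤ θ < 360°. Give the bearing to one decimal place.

174.4°

Δλ = 32.382 − -139.036 = 171.418°.
θ = atan2( sin Δλ · cos φ₂ , cos φ₁ · sin φ₂ − sin φ₁ · cos φ₂ · cos Δλ )
  = atan2(0.09670, -0.98971) = 174.420° → normalised to [0°, 360°): 174.420°.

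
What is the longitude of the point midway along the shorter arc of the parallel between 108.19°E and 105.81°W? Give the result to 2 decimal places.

Signed shortest Δλ from +108.19° to -105.81° is +146.00°.
Midpoint longitude = +108.19° + (+146.00°)/2 = +108.19° + 73.00° = +181.19°.
Normalise into (−180°, 180°]: -178.81°.
(The naïve average (+108.19 + -105.81)/2 = 1.19° is on the wrong side of the globe.)

178.81°W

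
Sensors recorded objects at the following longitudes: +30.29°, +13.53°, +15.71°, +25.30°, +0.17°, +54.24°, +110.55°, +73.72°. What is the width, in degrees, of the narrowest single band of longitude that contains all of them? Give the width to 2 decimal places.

Sort the longitudes: +0.17°, +13.53°, +15.71°, +25.30°, +30.29°, +54.24°, +73.72°, +110.55°.
Eastward gaps between consecutive values (wrapping around): 13.36°, 2.18°, 9.59°, 4.99°, 23.95°, 19.48°, 36.83°, 249.62°.
Largest gap = 249.62° ⇒ minimal covering band is its complement: 360° − 249.62° = 110.38°.
Band runs from +0.17° eastward to +110.55°.

110.38°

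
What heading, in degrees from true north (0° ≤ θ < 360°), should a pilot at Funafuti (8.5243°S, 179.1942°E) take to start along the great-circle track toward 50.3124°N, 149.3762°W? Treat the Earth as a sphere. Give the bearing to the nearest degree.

22°

Δλ = -149.3762 − 179.1942 = -328.5704°; wrapped into (−180°, 180°]: 31.4296°.
θ = atan2( sin Δλ · cos φ₂ , cos φ₁ · sin φ₂ − sin φ₁ · cos φ₂ · cos Δλ )
  = atan2(0.33300, 0.84181) = 21.583° → normalised to [0°, 360°): 21.583°.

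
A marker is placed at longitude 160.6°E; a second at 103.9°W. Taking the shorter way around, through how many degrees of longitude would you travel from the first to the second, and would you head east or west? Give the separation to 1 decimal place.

Raw difference: -103.9 − 160.6 = -264.5°.
Normalise into (−180°, 180°]: -264.5° + 360° = 95.5°.
Positive ⇒ the second point lies to the east; separation 95.5°.

95.5° east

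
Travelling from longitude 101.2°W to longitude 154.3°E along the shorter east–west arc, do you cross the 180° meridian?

Yes

Naïve |154.3 − -101.2| = 255.5° > 180°, so the shorter arc goes the other way round — across 180°.
Signed shortest Δλ = ((154.3 − -101.2 + 180) mod 360) − 180 = -104.5°.
Going west by 104.5° from -101.2° passes through 180° before reaching +154.3°.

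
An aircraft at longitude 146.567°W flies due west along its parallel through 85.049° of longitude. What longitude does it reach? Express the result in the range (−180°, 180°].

128.384°E

Start at -146.567°; shift −85.049° → -231.616°.
-231.616° lies outside (−180°, 180°]; add 360° → +128.384°.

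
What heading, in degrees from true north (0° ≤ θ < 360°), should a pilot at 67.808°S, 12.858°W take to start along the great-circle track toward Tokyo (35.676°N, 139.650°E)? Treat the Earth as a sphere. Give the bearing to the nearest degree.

Δλ = 139.650 − -12.858 = 152.508°.
θ = atan2( sin Δλ · cos φ₂ , cos φ₁ · sin φ₂ − sin φ₁ · cos φ₂ · cos Δλ )
  = atan2(0.37499, -0.44693) = 140.002° → normalised to [0°, 360°): 140.002°.

140°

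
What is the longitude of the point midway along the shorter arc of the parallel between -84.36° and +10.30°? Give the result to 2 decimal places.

-37.03°

Signed shortest Δλ from -84.36° to +10.30° is +94.66°.
Midpoint longitude = -84.36° + (+94.66°)/2 = -84.36° + 47.33° = -37.03°.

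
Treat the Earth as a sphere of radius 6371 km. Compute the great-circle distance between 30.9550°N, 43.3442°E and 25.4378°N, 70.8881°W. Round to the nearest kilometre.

10626 km

Δλ = -70.8881 − 43.3442 = -114.2323°.
Δφ = 25.4378 − 30.9550 = -5.5172°.
a = sin²(Δφ/2) + cos φ₁ · cos φ₂ · sin²(Δλ/2) = 0.548460.
c = 2·atan2(√a, √(1−a)) = 1.66787 rad → d = 6371·c ≈ 10625.99 km.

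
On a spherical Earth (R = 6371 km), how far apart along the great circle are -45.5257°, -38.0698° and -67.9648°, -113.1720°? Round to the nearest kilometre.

4803 km

Δλ = -113.1720 − -38.0698 = -75.1022°.
Δφ = -67.9648 − -45.5257 = -22.4391°.
a = sin²(Δφ/2) + cos φ₁ · cos φ₂ · sin²(Δλ/2) = 0.135491.
c = 2·atan2(√a, √(1−a)) = 0.75391 rad → d = 6371·c ≈ 4803.17 km.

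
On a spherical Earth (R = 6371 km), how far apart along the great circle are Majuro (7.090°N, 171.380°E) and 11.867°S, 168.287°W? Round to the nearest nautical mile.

1664 nmi

Δλ = -168.287 − 171.380 = -339.667°; wrapped into (−180°, 180°]: 20.333°.
Δφ = -11.867 − 7.090 = -18.957°.
a = sin²(Δφ/2) + cos φ₁ · cos φ₂ · sin²(Δλ/2) = 0.057375.
c = 2·atan2(√a, √(1−a)) = 0.48377 rad → d = 6371·c ≈ 3082.07 km ≈ 1664.19 nmi.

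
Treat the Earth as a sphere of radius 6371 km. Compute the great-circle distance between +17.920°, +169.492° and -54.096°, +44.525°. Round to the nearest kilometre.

Δλ = 44.525 − 169.492 = -124.967°.
Δφ = -54.096 − 17.920 = -72.016°.
a = sin²(Δφ/2) + cos φ₁ · cos φ₂ · sin²(Δλ/2) = 0.784504.
c = 2·atan2(√a, √(1−a)) = 2.17610 rad → d = 6371·c ≈ 13863.91 km.

13864 km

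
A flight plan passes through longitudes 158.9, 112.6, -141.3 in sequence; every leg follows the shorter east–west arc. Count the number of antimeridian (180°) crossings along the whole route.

1

Leg 1: +158.9° → +112.6°, shortest Δλ = -46.3° (west) — does not cross 180°.
Leg 2: +112.6° → -141.3°, shortest Δλ = 106.1° (east) — crosses 180°.
Total crossings: 1.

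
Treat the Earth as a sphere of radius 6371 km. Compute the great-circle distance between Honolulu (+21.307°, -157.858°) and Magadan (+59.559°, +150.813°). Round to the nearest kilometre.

Δλ = 150.813 − -157.858 = 308.671°; wrapped into (−180°, 180°]: -51.329°.
Δφ = 59.559 − 21.307 = 38.252°.
a = sin²(Δφ/2) + cos φ₁ · cos φ₂ · sin²(Δλ/2) = 0.195892.
c = 2·atan2(√a, √(1−a)) = 0.91699 rad → d = 6371·c ≈ 5842.11 km.

5842 km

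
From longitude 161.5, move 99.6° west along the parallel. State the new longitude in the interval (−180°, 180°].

+61.9°

Start at +161.5°; shift −99.6° → +61.9°.
+61.9° already lies in (−180°, 180°].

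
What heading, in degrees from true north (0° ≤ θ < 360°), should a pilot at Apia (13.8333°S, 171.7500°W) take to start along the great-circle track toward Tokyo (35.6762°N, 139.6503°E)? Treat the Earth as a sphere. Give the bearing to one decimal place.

Δλ = 139.6503 − -171.7500 = 311.4003°; wrapped into (−180°, 180°]: -48.5997°.
θ = atan2( sin Δλ · cos φ₂ , cos φ₁ · sin φ₂ − sin φ₁ · cos φ₂ · cos Δλ )
  = atan2(-0.60933, 0.69473) = -41.253° → normalised to [0°, 360°): 318.747°.

318.7°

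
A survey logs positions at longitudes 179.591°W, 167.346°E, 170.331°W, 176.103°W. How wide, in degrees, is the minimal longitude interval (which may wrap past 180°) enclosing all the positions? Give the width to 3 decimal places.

Sort the longitudes: -179.591°, -176.103°, -170.331°, +167.346°.
Eastward gaps between consecutive values (wrapping around): 3.488°, 5.772°, 337.677°, 13.063°.
Largest gap = 337.677° ⇒ minimal covering band is its complement: 360° − 337.677° = 22.323°.
Band runs from +167.346° eastward to -170.331°, crossing the antimeridian.

22.323°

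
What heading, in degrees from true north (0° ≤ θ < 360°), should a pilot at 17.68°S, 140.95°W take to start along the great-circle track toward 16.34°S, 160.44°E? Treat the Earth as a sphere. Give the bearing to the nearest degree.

Δλ = 160.44 − -140.95 = 301.39°; wrapped into (−180°, 180°]: -58.61°.
θ = atan2( sin Δλ · cos φ₂ , cos φ₁ · sin φ₂ − sin φ₁ · cos φ₂ · cos Δλ )
  = atan2(-0.81916, -0.11625) = -98.077° → normalised to [0°, 360°): 261.923°.

262°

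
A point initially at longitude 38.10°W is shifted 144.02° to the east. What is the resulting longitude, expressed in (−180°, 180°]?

Start at -38.10°; shift +144.02° → +105.92°.
+105.92° already lies in (−180°, 180°].

105.92°E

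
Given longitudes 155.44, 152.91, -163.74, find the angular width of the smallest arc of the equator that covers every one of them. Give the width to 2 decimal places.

Sort the longitudes: -163.74°, +152.91°, +155.44°.
Eastward gaps between consecutive values (wrapping around): 316.65°, 2.53°, 40.82°.
Largest gap = 316.65° ⇒ minimal covering band is its complement: 360° − 316.65° = 43.35°.
Band runs from +152.91° eastward to -163.74°, crossing the antimeridian.

43.35°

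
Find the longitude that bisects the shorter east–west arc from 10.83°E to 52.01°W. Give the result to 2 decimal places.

Signed shortest Δλ from +10.83° to -52.01° is -62.84°.
Midpoint longitude = +10.83° + (-62.84°)/2 = +10.83° − 31.42° = -20.59°.

20.59°W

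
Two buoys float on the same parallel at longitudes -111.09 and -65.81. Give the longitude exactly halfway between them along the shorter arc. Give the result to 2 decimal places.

Signed shortest Δλ from -111.09° to -65.81° is +45.28°.
Midpoint longitude = -111.09° + (+45.28°)/2 = -111.09° + 22.64° = -88.45°.

-88.45°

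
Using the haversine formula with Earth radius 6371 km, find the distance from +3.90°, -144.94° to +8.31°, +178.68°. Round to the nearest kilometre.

4050 km

Δλ = 178.68 − -144.94 = 323.62°; wrapped into (−180°, 180°]: -36.38°.
Δφ = 8.31 − 3.90 = 4.41°.
a = sin²(Δφ/2) + cos φ₁ · cos φ₂ · sin²(Δλ/2) = 0.097683.
c = 2·atan2(√a, √(1−a)) = 0.63574 rad → d = 6371·c ≈ 4050.29 km.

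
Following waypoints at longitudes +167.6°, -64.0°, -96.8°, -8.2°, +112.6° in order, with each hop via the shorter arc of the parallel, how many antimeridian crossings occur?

1

Leg 1: +167.6° → -64.0°, shortest Δλ = 128.4° (east) — crosses 180°.
Leg 2: -64.0° → -96.8°, shortest Δλ = -32.8° (west) — does not cross 180°.
Leg 3: -96.8° → -8.2°, shortest Δλ = 88.6° (east) — does not cross 180°.
Leg 4: -8.2° → +112.6°, shortest Δλ = 120.8° (east) — does not cross 180°.
Total crossings: 1.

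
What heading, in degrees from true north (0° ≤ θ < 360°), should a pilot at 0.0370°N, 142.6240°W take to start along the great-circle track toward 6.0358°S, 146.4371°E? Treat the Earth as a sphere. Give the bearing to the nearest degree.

Δλ = 146.4371 − -142.6240 = 289.0611°; wrapped into (−180°, 180°]: -70.9389°.
θ = atan2( sin Δλ · cos φ₂ , cos φ₁ · sin φ₂ − sin φ₁ · cos φ₂ · cos Δλ )
  = atan2(-0.93993, -0.10536) = -96.396° → normalised to [0°, 360°): 263.604°.

264°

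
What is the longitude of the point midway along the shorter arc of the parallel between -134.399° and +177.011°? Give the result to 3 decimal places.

Signed shortest Δλ from -134.399° to +177.011° is -48.590°.
Midpoint longitude = -134.399° + (-48.590°)/2 = -134.399° − 24.295° = -158.694°.
(The naïve average (-134.399 + +177.011)/2 = 21.306° is on the wrong side of the globe.)

-158.694°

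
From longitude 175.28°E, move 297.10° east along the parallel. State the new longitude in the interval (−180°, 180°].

112.38°E

Start at +175.28°; shift +297.10° → +472.38°.
+472.38° lies outside (−180°, 180°]; subtract 360° → +112.38°.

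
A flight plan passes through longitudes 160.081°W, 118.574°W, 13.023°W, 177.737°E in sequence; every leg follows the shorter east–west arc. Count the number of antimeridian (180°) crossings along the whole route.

1

Leg 1: -160.081° → -118.574°, shortest Δλ = 41.507° (east) — does not cross 180°.
Leg 2: -118.574° → -13.023°, shortest Δλ = 105.551° (east) — does not cross 180°.
Leg 3: -13.023° → +177.737°, shortest Δλ = -169.24° (west) — crosses 180°.
Total crossings: 1.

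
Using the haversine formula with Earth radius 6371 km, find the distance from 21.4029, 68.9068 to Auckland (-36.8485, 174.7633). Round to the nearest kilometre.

Δλ = 174.7633 − 68.9068 = 105.8565°.
Δφ = -36.8485 − 21.4029 = -58.2514°.
a = sin²(Δφ/2) + cos φ₁ · cos φ₂ · sin²(Δλ/2) = 0.711206.
c = 2·atan2(√a, √(1−a)) = 2.00690 rad → d = 6371·c ≈ 12785.96 km.

12786 km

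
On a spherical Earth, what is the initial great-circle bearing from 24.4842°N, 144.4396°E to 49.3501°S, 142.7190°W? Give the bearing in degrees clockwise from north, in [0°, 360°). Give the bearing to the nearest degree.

141°

Δλ = -142.7190 − 144.4396 = -287.1586°; wrapped into (−180°, 180°]: 72.8414°.
θ = atan2( sin Δλ · cos φ₂ , cos φ₁ · sin φ₂ − sin φ₁ · cos φ₂ · cos Δλ )
  = atan2(0.62244, -0.77013) = 141.054° → normalised to [0°, 360°): 141.054°.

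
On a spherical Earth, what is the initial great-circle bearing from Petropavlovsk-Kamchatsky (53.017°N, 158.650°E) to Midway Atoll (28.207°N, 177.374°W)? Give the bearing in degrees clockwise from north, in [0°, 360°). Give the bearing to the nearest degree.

Δλ = -177.374 − 158.650 = -336.024°; wrapped into (−180°, 180°]: 23.976°.
θ = atan2( sin Δλ · cos φ₂ , cos φ₁ · sin φ₂ − sin φ₁ · cos φ₂ · cos Δλ )
  = atan2(0.35810, -0.35887) = 135.062° → normalised to [0°, 360°): 135.062°.

135°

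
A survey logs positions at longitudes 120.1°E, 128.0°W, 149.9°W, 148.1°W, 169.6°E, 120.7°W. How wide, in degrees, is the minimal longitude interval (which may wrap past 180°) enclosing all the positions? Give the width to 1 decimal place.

Sort the longitudes: -149.9°, -148.1°, -128.0°, -120.7°, +120.1°, +169.6°.
Eastward gaps between consecutive values (wrapping around): 1.8°, 20.1°, 7.3°, 240.8°, 49.5°, 40.5°.
Largest gap = 240.8° ⇒ minimal covering band is its complement: 360° − 240.8° = 119.2°.
Band runs from +120.1° eastward to -120.7°, crossing the antimeridian.

119.2°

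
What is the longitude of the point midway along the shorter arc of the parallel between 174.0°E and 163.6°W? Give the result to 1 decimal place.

174.8°W

Signed shortest Δλ from +174.0° to -163.6° is +22.4°.
Midpoint longitude = +174.0° + (+22.4°)/2 = +174.0° + 11.2° = +185.2°.
Normalise into (−180°, 180°]: -174.8°.
(The naïve average (+174.0 + -163.6)/2 = 5.2° is on the wrong side of the globe.)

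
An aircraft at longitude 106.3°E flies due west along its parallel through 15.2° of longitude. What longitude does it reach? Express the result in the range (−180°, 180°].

91.1°E

Start at +106.3°; shift −15.2° → +91.1°.
+91.1° already lies in (−180°, 180°].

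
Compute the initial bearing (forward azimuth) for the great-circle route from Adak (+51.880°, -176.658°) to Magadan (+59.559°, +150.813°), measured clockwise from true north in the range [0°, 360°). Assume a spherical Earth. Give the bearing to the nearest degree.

306°

Δλ = 150.813 − -176.658 = 327.471°; wrapped into (−180°, 180°]: -32.529°.
θ = atan2( sin Δλ · cos φ₂ , cos φ₁ · sin φ₂ − sin φ₁ · cos φ₂ · cos Δλ )
  = atan2(-0.27244, 0.19615) = -54.246° → normalised to [0°, 360°): 305.754°.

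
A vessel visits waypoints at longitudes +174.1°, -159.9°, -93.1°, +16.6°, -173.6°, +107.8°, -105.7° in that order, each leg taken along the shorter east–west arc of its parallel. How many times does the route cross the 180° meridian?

4

Leg 1: +174.1° → -159.9°, shortest Δλ = 26.0° (east) — crosses 180°.
Leg 2: -159.9° → -93.1°, shortest Δλ = 66.8° (east) — does not cross 180°.
Leg 3: -93.1° → +16.6°, shortest Δλ = 109.7° (east) — does not cross 180°.
Leg 4: +16.6° → -173.6°, shortest Δλ = 169.8° (east) — crosses 180°.
Leg 5: -173.6° → +107.8°, shortest Δλ = -78.6° (west) — crosses 180°.
Leg 6: +107.8° → -105.7°, shortest Δλ = 146.5° (east) — crosses 180°.
Total crossings: 4.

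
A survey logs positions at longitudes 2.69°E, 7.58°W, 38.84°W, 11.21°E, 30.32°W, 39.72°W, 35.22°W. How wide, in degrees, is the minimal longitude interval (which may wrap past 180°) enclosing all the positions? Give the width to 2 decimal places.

Sort the longitudes: -39.72°, -38.84°, -35.22°, -30.32°, -7.58°, +2.69°, +11.21°.
Eastward gaps between consecutive values (wrapping around): 0.88°, 3.62°, 4.90°, 22.74°, 10.27°, 8.52°, 309.07°.
Largest gap = 309.07° ⇒ minimal covering band is its complement: 360° − 309.07° = 50.93°.
Band runs from -39.72° eastward to +11.21°.

50.93°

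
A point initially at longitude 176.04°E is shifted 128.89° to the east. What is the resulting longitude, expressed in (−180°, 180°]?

55.07°W

Start at +176.04°; shift +128.89° → +304.93°.
+304.93° lies outside (−180°, 180°]; subtract 360° → -55.07°.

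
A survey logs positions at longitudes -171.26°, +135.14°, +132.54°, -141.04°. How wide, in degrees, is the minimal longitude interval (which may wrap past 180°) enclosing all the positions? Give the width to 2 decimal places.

86.42°

Sort the longitudes: -171.26°, -141.04°, +132.54°, +135.14°.
Eastward gaps between consecutive values (wrapping around): 30.22°, 273.58°, 2.60°, 53.60°.
Largest gap = 273.58° ⇒ minimal covering band is its complement: 360° − 273.58° = 86.42°.
Band runs from +132.54° eastward to -141.04°, crossing the antimeridian.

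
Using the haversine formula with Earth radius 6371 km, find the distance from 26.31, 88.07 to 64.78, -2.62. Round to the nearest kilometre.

7411 km

Δλ = -2.62 − 88.07 = -90.69°.
Δφ = 64.78 − 26.31 = 38.47°.
a = sin²(Δφ/2) + cos φ₁ · cos φ₂ · sin²(Δλ/2) = 0.301811.
c = 2·atan2(√a, √(1−a)) = 1.16323 rad → d = 6371·c ≈ 7410.92 km.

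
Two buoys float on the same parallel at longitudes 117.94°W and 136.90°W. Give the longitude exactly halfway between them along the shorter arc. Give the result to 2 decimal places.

Signed shortest Δλ from -117.94° to -136.90° is -18.96°.
Midpoint longitude = -117.94° + (-18.96°)/2 = -117.94° − 9.48° = -127.42°.

127.42°W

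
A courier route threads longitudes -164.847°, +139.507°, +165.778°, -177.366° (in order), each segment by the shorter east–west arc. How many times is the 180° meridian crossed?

2

Leg 1: -164.847° → +139.507°, shortest Δλ = -55.646° (west) — crosses 180°.
Leg 2: +139.507° → +165.778°, shortest Δλ = 26.271° (east) — does not cross 180°.
Leg 3: +165.778° → -177.366°, shortest Δλ = 16.856° (east) — crosses 180°.
Total crossings: 2.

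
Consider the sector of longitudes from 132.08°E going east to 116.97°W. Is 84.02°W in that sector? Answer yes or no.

No

Band width going east from +132.08° to -116.97°: ((-116.97 − 132.08) mod 360) = 110.95°.
Offset of -84.02° east of the west edge: ((-84.02 − 132.08) mod 360) = 143.90°.
143.90° > 110.95° ⇒ outside.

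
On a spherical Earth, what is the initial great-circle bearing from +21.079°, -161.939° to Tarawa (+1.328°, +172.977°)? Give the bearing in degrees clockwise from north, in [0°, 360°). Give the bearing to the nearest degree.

Δλ = 172.977 − -161.939 = 334.916°; wrapped into (−180°, 180°]: -25.084°.
θ = atan2( sin Δλ · cos φ₂ , cos φ₁ · sin φ₂ − sin φ₁ · cos φ₂ · cos Δλ )
  = atan2(-0.42383, -0.30402) = -125.653° → normalised to [0°, 360°): 234.347°.

234°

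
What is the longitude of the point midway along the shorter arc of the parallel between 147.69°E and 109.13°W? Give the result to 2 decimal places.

160.72°W

Signed shortest Δλ from +147.69° to -109.13° is +103.18°.
Midpoint longitude = +147.69° + (+103.18°)/2 = +147.69° + 51.59° = +199.28°.
Normalise into (−180°, 180°]: -160.72°.
(The naïve average (+147.69 + -109.13)/2 = 19.28° is on the wrong side of the globe.)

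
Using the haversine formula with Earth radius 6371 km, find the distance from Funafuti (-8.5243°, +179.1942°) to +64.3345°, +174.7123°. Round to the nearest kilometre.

8110 km

Δλ = 174.7123 − 179.1942 = -4.4819°.
Δφ = 64.3345 − -8.5243 = 72.8588°.
a = sin²(Δφ/2) + cos φ₁ · cos φ₂ · sin²(Δλ/2) = 0.353291.
c = 2·atan2(√a, √(1−a)) = 1.27300 rad → d = 6371·c ≈ 8110.26 km.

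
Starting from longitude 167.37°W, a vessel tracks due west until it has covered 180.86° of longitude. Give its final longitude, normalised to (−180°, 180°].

11.77°E

Start at -167.37°; shift −180.86° → -348.23°.
-348.23° lies outside (−180°, 180°]; add 360° → +11.77°.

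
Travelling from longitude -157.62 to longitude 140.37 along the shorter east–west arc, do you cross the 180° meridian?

Yes

Naïve |140.37 − -157.62| = 297.99° > 180°, so the shorter arc goes the other way round — across 180°.
Signed shortest Δλ = ((140.37 − -157.62 + 180) mod 360) − 180 = -62.01°.
Going west by 62.01° from -157.62° passes through 180° before reaching +140.37°.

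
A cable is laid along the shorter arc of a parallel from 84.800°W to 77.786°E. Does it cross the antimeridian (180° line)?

Signed shortest Δλ = ((77.786 − -84.800 + 180) mod 360) − 180 = 162.586°.
Going east by 162.586° from -84.800° reaches +77.786° without touching 180°.

No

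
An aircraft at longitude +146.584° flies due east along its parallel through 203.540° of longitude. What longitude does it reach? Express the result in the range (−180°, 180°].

Start at +146.584°; shift +203.540° → +350.124°.
+350.124° lies outside (−180°, 180°]; subtract 360° → -9.876°.

-9.876°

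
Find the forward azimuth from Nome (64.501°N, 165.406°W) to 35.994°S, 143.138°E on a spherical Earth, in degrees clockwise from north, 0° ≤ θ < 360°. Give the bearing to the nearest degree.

222°

Δλ = 143.138 − -165.406 = 308.544°; wrapped into (−180°, 180°]: -51.456°.
θ = atan2( sin Δλ · cos φ₂ , cos φ₁ · sin φ₂ − sin φ₁ · cos φ₂ · cos Δλ )
  = atan2(-0.63280, -0.70804) = -138.212° → normalised to [0°, 360°): 221.788°.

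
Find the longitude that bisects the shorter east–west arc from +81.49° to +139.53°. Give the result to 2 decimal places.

Signed shortest Δλ from +81.49° to +139.53° is +58.04°.
Midpoint longitude = +81.49° + (+58.04°)/2 = +81.49° + 29.02° = +110.51°.

+110.51°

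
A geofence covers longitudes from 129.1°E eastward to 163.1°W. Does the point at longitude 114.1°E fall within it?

No

Band width going east from +129.1° to -163.1°: ((-163.1 − 129.1) mod 360) = 67.8°.
Offset of +114.1° east of the west edge: ((114.1 − 129.1) mod 360) = 345.0°.
345.0° > 67.8° ⇒ outside.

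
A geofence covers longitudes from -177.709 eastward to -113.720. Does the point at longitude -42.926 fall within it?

No

Band width going east from -177.709° to -113.720°: ((-113.720 − -177.709) mod 360) = 63.989°.
Offset of -42.926° east of the west edge: ((-42.926 − -177.709) mod 360) = 134.783°.
134.783° > 63.989° ⇒ outside.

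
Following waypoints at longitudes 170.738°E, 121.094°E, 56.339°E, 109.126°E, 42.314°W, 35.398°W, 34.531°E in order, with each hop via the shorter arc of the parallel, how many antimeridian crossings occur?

0

Leg 1: +170.738° → +121.094°, shortest Δλ = -49.644° (west) — does not cross 180°.
Leg 2: +121.094° → +56.339°, shortest Δλ = -64.755° (west) — does not cross 180°.
Leg 3: +56.339° → +109.126°, shortest Δλ = 52.787° (east) — does not cross 180°.
Leg 4: +109.126° → -42.314°, shortest Δλ = -151.44° (west) — does not cross 180°.
Leg 5: -42.314° → -35.398°, shortest Δλ = 6.916° (east) — does not cross 180°.
Leg 6: -35.398° → +34.531°, shortest Δλ = 69.929° (east) — does not cross 180°.
Total crossings: 0.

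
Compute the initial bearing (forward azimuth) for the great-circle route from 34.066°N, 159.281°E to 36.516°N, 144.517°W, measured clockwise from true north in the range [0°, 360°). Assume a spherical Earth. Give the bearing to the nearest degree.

70°

Δλ = -144.517 − 159.281 = -303.798°; wrapped into (−180°, 180°]: 56.202°.
θ = atan2( sin Δλ · cos φ₂ , cos φ₁ · sin φ₂ − sin φ₁ · cos φ₂ · cos Δλ )
  = atan2(0.66787, 0.24251) = 70.044° → normalised to [0°, 360°): 70.044°.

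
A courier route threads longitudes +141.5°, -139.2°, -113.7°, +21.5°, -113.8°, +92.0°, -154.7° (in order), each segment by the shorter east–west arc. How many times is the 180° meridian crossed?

3

Leg 1: +141.5° → -139.2°, shortest Δλ = 79.3° (east) — crosses 180°.
Leg 2: -139.2° → -113.7°, shortest Δλ = 25.5° (east) — does not cross 180°.
Leg 3: -113.7° → +21.5°, shortest Δλ = 135.2° (east) — does not cross 180°.
Leg 4: +21.5° → -113.8°, shortest Δλ = -135.3° (west) — does not cross 180°.
Leg 5: -113.8° → +92.0°, shortest Δλ = -154.2° (west) — crosses 180°.
Leg 6: +92.0° → -154.7°, shortest Δλ = 113.3° (east) — crosses 180°.
Total crossings: 3.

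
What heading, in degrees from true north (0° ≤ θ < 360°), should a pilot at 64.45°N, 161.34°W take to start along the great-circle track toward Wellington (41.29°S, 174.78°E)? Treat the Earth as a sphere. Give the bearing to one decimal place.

198.6°

Δλ = 174.78 − -161.34 = 336.12°; wrapped into (−180°, 180°]: -23.88°.
θ = atan2( sin Δλ · cos φ₂ , cos φ₁ · sin φ₂ − sin φ₁ · cos φ₂ · cos Δλ )
  = atan2(-0.30418, -0.90447) = -161.412° → normalised to [0°, 360°): 198.588°.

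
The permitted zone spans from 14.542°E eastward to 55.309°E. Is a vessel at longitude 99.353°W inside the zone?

No

Band width going east from +14.542° to +55.309°: ((55.309 − 14.542) mod 360) = 40.767°.
Offset of -99.353° east of the west edge: ((-99.353 − 14.542) mod 360) = 246.105°.
246.105° > 40.767° ⇒ outside.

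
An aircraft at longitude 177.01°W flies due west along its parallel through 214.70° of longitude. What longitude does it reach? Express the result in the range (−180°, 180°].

31.71°W

Start at -177.01°; shift −214.70° → -391.71°.
-391.71° lies outside (−180°, 180°]; add 360° → -31.71°.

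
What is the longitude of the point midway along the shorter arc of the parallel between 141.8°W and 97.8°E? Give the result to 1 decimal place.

Signed shortest Δλ from -141.8° to +97.8° is -120.4°.
Midpoint longitude = -141.8° + (-120.4°)/2 = -141.8° − 60.2° = -202.0°.
Normalise into (−180°, 180°]: +158.0°.
(The naïve average (-141.8 + +97.8)/2 = -22.0° is on the wrong side of the globe.)

158.0°E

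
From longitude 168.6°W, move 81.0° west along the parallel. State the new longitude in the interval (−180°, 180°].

Start at -168.6°; shift −81.0° → -249.6°.
-249.6° lies outside (−180°, 180°]; add 360° → +110.4°.

110.4°E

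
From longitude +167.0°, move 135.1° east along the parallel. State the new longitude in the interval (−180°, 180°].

Start at +167.0°; shift +135.1° → +302.1°.
+302.1° lies outside (−180°, 180°]; subtract 360° → -57.9°.

-57.9°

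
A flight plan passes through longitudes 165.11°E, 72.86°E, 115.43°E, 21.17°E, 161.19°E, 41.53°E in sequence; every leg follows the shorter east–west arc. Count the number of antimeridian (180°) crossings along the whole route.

Leg 1: +165.11° → +72.86°, shortest Δλ = -92.25° (west) — does not cross 180°.
Leg 2: +72.86° → +115.43°, shortest Δλ = 42.57° (east) — does not cross 180°.
Leg 3: +115.43° → +21.17°, shortest Δλ = -94.26° (west) — does not cross 180°.
Leg 4: +21.17° → +161.19°, shortest Δλ = 140.02° (east) — does not cross 180°.
Leg 5: +161.19° → +41.53°, shortest Δλ = -119.66° (west) — does not cross 180°.
Total crossings: 0.

0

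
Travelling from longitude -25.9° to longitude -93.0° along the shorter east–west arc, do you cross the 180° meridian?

Signed shortest Δλ = ((-93.0 − -25.9 + 180) mod 360) − 180 = -67.1°.
Going west by 67.1° from -25.9° reaches -93.0° without touching 180°.

No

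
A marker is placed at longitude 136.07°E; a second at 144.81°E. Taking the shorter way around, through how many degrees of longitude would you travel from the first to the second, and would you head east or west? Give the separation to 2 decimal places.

8.74° east

Raw difference: 144.81 − 136.07 = 8.74°.
Normalise into (−180°, 180°]: 8.74° stays 8.74°.
Positive ⇒ the second point lies to the east; separation 8.74°.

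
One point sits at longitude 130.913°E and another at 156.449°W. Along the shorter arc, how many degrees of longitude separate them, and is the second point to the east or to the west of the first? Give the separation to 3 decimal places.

Raw difference: -156.449 − 130.913 = -287.362°.
Normalise into (−180°, 180°]: -287.362° + 360° = 72.638°.
Positive ⇒ the second point lies to the east; separation 72.638°.

72.638° east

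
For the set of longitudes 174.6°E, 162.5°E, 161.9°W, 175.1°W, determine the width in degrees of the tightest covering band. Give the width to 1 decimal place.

35.6°

Sort the longitudes: -175.1°, -161.9°, +162.5°, +174.6°.
Eastward gaps between consecutive values (wrapping around): 13.2°, 324.4°, 12.1°, 10.3°.
Largest gap = 324.4° ⇒ minimal covering band is its complement: 360° − 324.4° = 35.6°.
Band runs from +162.5° eastward to -161.9°, crossing the antimeridian.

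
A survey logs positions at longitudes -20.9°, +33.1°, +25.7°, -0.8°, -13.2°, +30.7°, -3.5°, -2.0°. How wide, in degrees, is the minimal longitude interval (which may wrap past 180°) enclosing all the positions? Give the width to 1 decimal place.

54.0°

Sort the longitudes: -20.9°, -13.2°, -3.5°, -2.0°, -0.8°, +25.7°, +30.7°, +33.1°.
Eastward gaps between consecutive values (wrapping around): 7.7°, 9.7°, 1.5°, 1.2°, 26.5°, 5.0°, 2.4°, 306.0°.
Largest gap = 306.0° ⇒ minimal covering band is its complement: 360° − 306.0° = 54.0°.
Band runs from -20.9° eastward to +33.1°.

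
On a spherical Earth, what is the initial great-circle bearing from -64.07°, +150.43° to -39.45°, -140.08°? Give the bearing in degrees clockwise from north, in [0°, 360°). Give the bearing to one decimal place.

92.7°

Δλ = -140.08 − 150.43 = -290.51°; wrapped into (−180°, 180°]: 69.49°.
θ = atan2( sin Δλ · cos φ₂ , cos φ₁ · sin φ₂ − sin φ₁ · cos φ₂ · cos Δλ )
  = atan2(0.72323, -0.03453) = 92.734° → normalised to [0°, 360°): 92.734°.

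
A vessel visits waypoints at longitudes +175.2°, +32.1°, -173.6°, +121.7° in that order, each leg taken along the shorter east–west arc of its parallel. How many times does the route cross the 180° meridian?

2

Leg 1: +175.2° → +32.1°, shortest Δλ = -143.1° (west) — does not cross 180°.
Leg 2: +32.1° → -173.6°, shortest Δλ = 154.3° (east) — crosses 180°.
Leg 3: -173.6° → +121.7°, shortest Δλ = -64.7° (west) — crosses 180°.
Total crossings: 2.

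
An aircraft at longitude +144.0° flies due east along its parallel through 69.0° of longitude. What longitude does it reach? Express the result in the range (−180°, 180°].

Start at +144.0°; shift +69.0° → +213.0°.
+213.0° lies outside (−180°, 180°]; subtract 360° → -147.0°.

-147.0°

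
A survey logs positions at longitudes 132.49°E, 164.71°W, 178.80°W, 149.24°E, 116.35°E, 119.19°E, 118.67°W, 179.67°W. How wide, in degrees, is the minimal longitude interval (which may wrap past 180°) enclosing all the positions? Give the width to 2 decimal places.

124.98°

Sort the longitudes: -179.67°, -178.80°, -164.71°, -118.67°, +116.35°, +119.19°, +132.49°, +149.24°.
Eastward gaps between consecutive values (wrapping around): 0.87°, 14.09°, 46.04°, 235.02°, 2.84°, 13.30°, 16.75°, 31.09°.
Largest gap = 235.02° ⇒ minimal covering band is its complement: 360° − 235.02° = 124.98°.
Band runs from +116.35° eastward to -118.67°, crossing the antimeridian.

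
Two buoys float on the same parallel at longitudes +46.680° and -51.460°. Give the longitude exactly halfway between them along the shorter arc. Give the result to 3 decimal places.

-2.390°

Signed shortest Δλ from +46.680° to -51.460° is -98.140°.
Midpoint longitude = +46.680° + (-98.140°)/2 = +46.680° − 49.070° = -2.390°.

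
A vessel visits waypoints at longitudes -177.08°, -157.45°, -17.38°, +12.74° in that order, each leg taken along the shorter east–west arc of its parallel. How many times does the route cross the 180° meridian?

0

Leg 1: -177.08° → -157.45°, shortest Δλ = 19.63° (east) — does not cross 180°.
Leg 2: -157.45° → -17.38°, shortest Δλ = 140.07° (east) — does not cross 180°.
Leg 3: -17.38° → +12.74°, shortest Δλ = 30.12° (east) — does not cross 180°.
Total crossings: 0.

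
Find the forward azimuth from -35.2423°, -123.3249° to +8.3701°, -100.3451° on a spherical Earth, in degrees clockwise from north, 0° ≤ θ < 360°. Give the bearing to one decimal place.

30.9°

Δλ = -100.3451 − -123.3249 = 22.9798°.
θ = atan2( sin Δλ · cos φ₂ , cos φ₁ · sin φ₂ − sin φ₁ · cos φ₂ · cos Δλ )
  = atan2(0.38625, 0.64447) = 30.935° → normalised to [0°, 360°): 30.935°.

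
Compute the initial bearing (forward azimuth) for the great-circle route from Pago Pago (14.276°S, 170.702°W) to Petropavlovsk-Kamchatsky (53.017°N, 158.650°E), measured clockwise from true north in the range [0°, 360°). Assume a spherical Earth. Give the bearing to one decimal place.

341.2°

Δλ = 158.650 − -170.702 = 329.352°; wrapped into (−180°, 180°]: -30.648°.
θ = atan2( sin Δλ · cos φ₂ , cos φ₁ · sin φ₂ − sin φ₁ · cos φ₂ · cos Δλ )
  = atan2(-0.30666, 0.90177) = -18.781° → normalised to [0°, 360°): 341.219°.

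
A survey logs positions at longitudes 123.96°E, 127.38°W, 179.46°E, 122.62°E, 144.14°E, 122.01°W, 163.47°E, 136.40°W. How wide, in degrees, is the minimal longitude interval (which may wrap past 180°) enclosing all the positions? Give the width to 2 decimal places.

115.37°

Sort the longitudes: -136.40°, -127.38°, -122.01°, +122.62°, +123.96°, +144.14°, +163.47°, +179.46°.
Eastward gaps between consecutive values (wrapping around): 9.02°, 5.37°, 244.63°, 1.34°, 20.18°, 19.33°, 15.99°, 44.14°.
Largest gap = 244.63° ⇒ minimal covering band is its complement: 360° − 244.63° = 115.37°.
Band runs from +122.62° eastward to -122.01°, crossing the antimeridian.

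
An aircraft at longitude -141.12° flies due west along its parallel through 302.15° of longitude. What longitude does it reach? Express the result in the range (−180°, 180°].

-83.27°

Start at -141.12°; shift −302.15° → -443.27°.
-443.27° lies outside (−180°, 180°]; add 360° → -83.27°.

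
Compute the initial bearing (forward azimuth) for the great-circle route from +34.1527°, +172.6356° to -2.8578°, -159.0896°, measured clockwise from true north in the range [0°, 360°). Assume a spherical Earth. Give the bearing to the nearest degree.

Δλ = -159.0896 − 172.6356 = -331.7252°; wrapped into (−180°, 180°]: 28.2748°.
θ = atan2( sin Δλ · cos φ₂ , cos φ₁ · sin φ₂ − sin φ₁ · cos φ₂ · cos Δλ )
  = atan2(0.47311, -0.53506) = 138.516° → normalised to [0°, 360°): 138.516°.

139°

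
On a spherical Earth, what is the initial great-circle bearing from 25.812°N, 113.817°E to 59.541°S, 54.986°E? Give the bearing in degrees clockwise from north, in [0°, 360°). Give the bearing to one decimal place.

Δλ = 54.986 − 113.817 = -58.831°.
θ = atan2( sin Δλ · cos φ₂ , cos φ₁ · sin φ₂ − sin φ₁ · cos φ₂ · cos Δλ )
  = atan2(-0.43374, -0.89023) = -154.023° → normalised to [0°, 360°): 205.977°.

206.0°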